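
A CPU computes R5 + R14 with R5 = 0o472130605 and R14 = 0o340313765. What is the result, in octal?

0o1032444572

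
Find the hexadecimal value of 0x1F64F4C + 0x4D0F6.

0x1FB2042

Add column by column in base 16, right to left:
  C+6 = 2 carry 1
  4+F+1 = 4 carry 1
  F+0+1 = 0 carry 1
  4+D+1 = 2 carry 1
  6+4+1 = B
  F+0 = F
  1+0 = 1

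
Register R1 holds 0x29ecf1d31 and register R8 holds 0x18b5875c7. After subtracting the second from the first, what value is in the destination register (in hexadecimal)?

Subtract column by column in base 16:
  1-7 → a (borrow)
  3-c-1 → 6 (borrow)
  d-5-1 → 7
  1-7 → a (borrow)
  f-8-1 → 6
  c-5 → 7
  e-b → 3
  9-8 → 1
  2-1 → 1

0x11376a76a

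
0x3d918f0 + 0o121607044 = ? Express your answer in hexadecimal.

0o121607044 = 0x1470e24 in hexadecimal.
Add column by column in base 16, right to left:
  0+4 = 4
  f+2 = 1 carry 1
  8+e+1 = 7 carry 1
  1+0+1 = 2
  9+7 = 0 carry 1
  d+4+1 = 2 carry 1
  3+1+1 = 5

0x5202714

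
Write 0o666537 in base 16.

0x36d5f

Each octal digit is 3 bits: 6=110 6=110 6=110 5=101 3=011 7=111.
Group the bits into nibbles: 0011 0110 1101 0101 1111 → 36d5f.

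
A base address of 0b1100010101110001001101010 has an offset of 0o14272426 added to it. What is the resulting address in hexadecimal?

0x1BC5780

0b1100010101110001001101010 = 0x18AE26A in hexadecimal.
0o14272426 = 0x317516 in hexadecimal.
Add column by column in base 16, right to left:
  A+6 = 0 carry 1
  6+1+1 = 8
  2+5 = 7
  E+7 = 5 carry 1
  A+1+1 = C
  8+3 = B
  1+0 = 1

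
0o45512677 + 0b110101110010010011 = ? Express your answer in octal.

0o46371122

0b110101110010010011 = 0o656223 in octal.
Add column by column in base 8, right to left:
  7+3 = 2 carry 1
  7+2+1 = 2 carry 1
  6+2+1 = 1 carry 1
  2+6+1 = 1 carry 1
  1+5+1 = 7
  5+6 = 3 carry 1
  5+0+1 = 6
  4+0 = 4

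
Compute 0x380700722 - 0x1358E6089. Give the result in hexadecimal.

0x24AE1A699

Subtract column by column in base 16:
  2-9 → 9 (borrow)
  2-8-1 → 9 (borrow)
  7-0-1 → 6
  0-6 → A (borrow)
  0-E-1 → 1 (borrow)
  7-8-1 → E (borrow)
  0-5-1 → A (borrow)
  8-3-1 → 4
  3-1 → 2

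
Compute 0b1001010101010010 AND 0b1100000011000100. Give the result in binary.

AND bit by bit (1 only where both bits are 1):
  1001010101010010
& 1100000011000100
= 1000000001000000

0b1000000001000000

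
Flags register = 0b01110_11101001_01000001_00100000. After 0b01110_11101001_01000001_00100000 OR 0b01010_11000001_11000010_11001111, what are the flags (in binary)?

0b01110111010011100001111101111

OR bit by bit (1 where either bit is 1):
  01110111010010100000100100000
| 01010110000011100001011001111
= 01110111010011100001111101111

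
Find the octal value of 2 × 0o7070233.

0o16160466

Multiply each base-8 digit by 2, carrying:
  3×2 = 6 → write 6
  3×2 = 6 → write 6
  2×2 = 4 → write 4
  0×2 = 0 → write 0
  7×2 = 14 → write 6 carry 1
  0×2+1 = 1 → write 1
  7×2 = 14 → write 6 carry 1
  remaining carry: 1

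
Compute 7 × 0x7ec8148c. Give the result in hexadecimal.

0x377788fd4

Multiply each base-16 digit by 7, carrying:
  c×7 = 84 → write 4 carry 5
  8×7+5 = 61 → write d carry 3
  4×7+3 = 31 → write f carry 1
  1×7+1 = 8 → write 8
  8×7 = 56 → write 8 carry 3
  c×7+3 = 87 → write 7 carry 5
  e×7+5 = 103 → write 7 carry 6
  7×7+6 = 55 → write 7 carry 3
  remaining carry: 3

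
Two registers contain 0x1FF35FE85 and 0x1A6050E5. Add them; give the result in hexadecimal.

Add column by column in base 16, right to left:
  5+5 = A
  8+E = 6 carry 1
  E+0+1 = F
  F+5 = 4 carry 1
  5+0+1 = 6
  3+6 = 9
  F+A = 9 carry 1
  F+1+1 = 1 carry 1
  1+0+1 = 2

0x219964F6A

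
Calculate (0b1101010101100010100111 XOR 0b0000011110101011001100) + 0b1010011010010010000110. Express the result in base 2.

First 0b1101010101100010100111 XOR 0b0000011110101011001100 = 0b1101001011001001101011.
Add column by column in base 2, right to left:
  1+0 = 1
  1+1 = 0 carry 1
  0+1+1 = 0 carry 1
  1+0+1 = 0 carry 1
  0+0+1 = 1
  1+0 = 1
  1+0 = 1
  0+1 = 1
  0+0 = 0
  1+0 = 1
  0+1 = 1
  0+0 = 0
  1+0 = 1
  1+1 = 0 carry 1
  0+0+1 = 1
  1+1 = 0 carry 1
  0+1+1 = 0 carry 1
  0+0+1 = 1
  1+0 = 1
  0+1 = 1
  1+0 = 1
  1+1 = 0 carry 1
  final carry 1

0b10111100101011011110001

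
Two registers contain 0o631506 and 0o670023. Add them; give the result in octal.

0o1521531

Add column by column in base 8, right to left:
  6+3 = 1 carry 1
  0+2+1 = 3
  5+0 = 5
  1+0 = 1
  3+7 = 2 carry 1
  6+6+1 = 5 carry 1
  final carry 1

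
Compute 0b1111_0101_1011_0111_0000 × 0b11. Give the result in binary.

0b1011100001001001010000

Multiply each base-2 digit by 3, carrying:
  0×3 = 0 → write 0
  0×3 = 0 → write 0
  0×3 = 0 → write 0
  0×3 = 0 → write 0
  1×3 = 3 → write 1 carry 1
  1×3+1 = 4 → write 0 carry 2
  1×3+2 = 5 → write 1 carry 2
  0×3+2 = 2 → write 0 carry 1
  1×3+1 = 4 → write 0 carry 2
  1×3+2 = 5 → write 1 carry 2
  0×3+2 = 2 → write 0 carry 1
  1×3+1 = 4 → write 0 carry 2
  1×3+2 = 5 → write 1 carry 2
  0×3+2 = 2 → write 0 carry 1
  1×3+1 = 4 → write 0 carry 2
  0×3+2 = 2 → write 0 carry 1
  1×3+1 = 4 → write 0 carry 2
  1×3+2 = 5 → write 1 carry 2
  1×3+2 = 5 → write 1 carry 2
  1×3+2 = 5 → write 1 carry 2
  remaining carry: 10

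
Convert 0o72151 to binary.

Each octal digit is 3 bits: 7=111 2=010 1=001 5=101 1=001.

0b111010001101001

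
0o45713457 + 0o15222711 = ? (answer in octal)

0o63136370

Add column by column in base 8, right to left:
  7+1 = 0 carry 1
  5+1+1 = 7
  4+7 = 3 carry 1
  3+2+1 = 6
  1+2 = 3
  7+2 = 1 carry 1
  5+5+1 = 3 carry 1
  4+1+1 = 6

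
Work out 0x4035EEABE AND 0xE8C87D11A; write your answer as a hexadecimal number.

0x40006C01A

AND each hex digit independently (no carries):
  4&E=4, 0&8=0, 3&C=0, 5&8=0, E&7=6, E&D=C, A&1=0, B&1=1, E&A=A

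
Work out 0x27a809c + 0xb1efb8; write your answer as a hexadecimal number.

0x32c7054

Add column by column in base 16, right to left:
  c+8 = 4 carry 1
  9+b+1 = 5 carry 1
  0+f+1 = 0 carry 1
  8+e+1 = 7 carry 1
  a+1+1 = c
  7+b = 2 carry 1
  2+0+1 = 3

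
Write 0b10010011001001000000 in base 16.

0x93240

Group the bits into nibbles: 1001 0011 0010 0100 0000 → 93240.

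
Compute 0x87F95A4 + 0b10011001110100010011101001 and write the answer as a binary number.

0b1010111001101101101010001101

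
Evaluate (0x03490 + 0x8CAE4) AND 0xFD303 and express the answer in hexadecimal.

Add column by column in base 16, right to left:
  0+4 = 4
  9+E = 7 carry 1
  4+A+1 = F
  3+C = F
  0+8 = 8
Sum = 0x8FF74; now AND with 0xFD303:
  8&F=8, F&D=D, F&3=3, 7&0=0, 4&3=0

0x8D300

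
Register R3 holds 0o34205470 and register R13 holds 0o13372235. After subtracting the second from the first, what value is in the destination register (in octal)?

Subtract column by column in base 8:
  0-5 → 3 (borrow)
  7-3-1 → 3
  4-2 → 2
  5-2 → 3
  0-7 → 1 (borrow)
  2-3-1 → 6 (borrow)
  4-3-1 → 0
  3-1 → 2

0o20613233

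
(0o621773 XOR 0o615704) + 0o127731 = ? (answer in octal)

First 0o621773 XOR 0o615704 = 0o034077.
Add column by column in base 8, right to left:
  7+1 = 0 carry 1
  7+3+1 = 3 carry 1
  0+7+1 = 0 carry 1
  4+7+1 = 4 carry 1
  3+2+1 = 6
  0+1 = 1

0o164030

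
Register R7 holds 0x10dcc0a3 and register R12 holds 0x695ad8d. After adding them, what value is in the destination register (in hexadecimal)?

0x17726e30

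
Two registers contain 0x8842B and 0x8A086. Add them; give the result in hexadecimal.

0x1124B1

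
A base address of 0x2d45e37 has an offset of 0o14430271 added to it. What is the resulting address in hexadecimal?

0x3068ef0

0o14430271 = 0x3230b9 in hexadecimal.
Add column by column in base 16, right to left:
  7+9 = 0 carry 1
  3+b+1 = f
  e+0 = e
  5+3 = 8
  4+2 = 6
  d+3 = 0 carry 1
  2+0+1 = 3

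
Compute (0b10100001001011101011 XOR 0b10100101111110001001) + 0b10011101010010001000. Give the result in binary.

First 0b10100001001011101011 XOR 0b10100101111110001001 = 0b00000100110101100010.
Add column by column in base 2, right to left:
  0+0 = 0
  1+0 = 1
  0+0 = 0
  0+1 = 1
  0+0 = 0
  1+0 = 1
  1+0 = 1
  0+1 = 1
  1+0 = 1
  0+0 = 0
  1+1 = 0 carry 1
  1+0+1 = 0 carry 1
  0+1+1 = 0 carry 1
  0+0+1 = 1
  1+1 = 0 carry 1
  0+1+1 = 0 carry 1
  0+1+1 = 0 carry 1
  0+0+1 = 1
  0+0 = 0
  0+1 = 1

0b10100010000111101010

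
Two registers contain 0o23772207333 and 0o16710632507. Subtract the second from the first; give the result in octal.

Subtract column by column in base 8:
  3-7 → 4 (borrow)
  3-0-1 → 2
  3-5 → 6 (borrow)
  7-2-1 → 4
  0-3 → 5 (borrow)
  2-6-1 → 3 (borrow)
  2-0-1 → 1
  7-1 → 6
  7-7 → 0
  3-6 → 5 (borrow)
  2-1-1 → 0

0o5061354624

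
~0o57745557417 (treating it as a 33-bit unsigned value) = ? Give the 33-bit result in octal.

0o20032220360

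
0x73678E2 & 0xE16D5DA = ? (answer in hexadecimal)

0x61650C2

AND each hex digit independently (no carries):
  7&E=6, 3&1=1, 6&6=6, 7&D=5, 8&5=0, E&D=C, 2&A=2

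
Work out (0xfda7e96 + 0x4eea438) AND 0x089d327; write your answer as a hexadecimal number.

Add column by column in base 16, right to left:
  6+8 = e
  9+3 = c
  e+4 = 2 carry 1
  7+a+1 = 2 carry 1
  a+e+1 = 9 carry 1
  d+e+1 = c carry 1
  f+4+1 = 4 carry 1
  final carry 1
Sum = 0x14c922ce; now AND with 0x089d327:
  1&0=0, 4&0=0, c&8=8, 9&9=9, 2&d=0, 2&3=2, c&2=0, e&7=6

0x890206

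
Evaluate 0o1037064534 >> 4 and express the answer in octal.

4 bits is not a whole number of base-8 digits; in binary: 1000011111000110100101011100 >> 4 = 100001111100011010010101.

0o41743225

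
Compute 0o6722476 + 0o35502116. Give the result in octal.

Add column by column in base 8, right to left:
  6+6 = 4 carry 1
  7+1+1 = 1 carry 1
  4+1+1 = 6
  2+2 = 4
  2+0 = 2
  7+5 = 4 carry 1
  6+5+1 = 4 carry 1
  0+3+1 = 4

0o44424614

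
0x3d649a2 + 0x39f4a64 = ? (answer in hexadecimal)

0x7759406

Add column by column in base 16, right to left:
  2+4 = 6
  a+6 = 0 carry 1
  9+a+1 = 4 carry 1
  4+4+1 = 9
  6+f = 5 carry 1
  d+9+1 = 7 carry 1
  3+3+1 = 7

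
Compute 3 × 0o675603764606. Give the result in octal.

0o2471213736222

Multiply each base-8 digit by 3, carrying:
  6×3 = 18 → write 2 carry 2
  0×3+2 = 2 → write 2
  6×3 = 18 → write 2 carry 2
  4×3+2 = 14 → write 6 carry 1
  6×3+1 = 19 → write 3 carry 2
  7×3+2 = 23 → write 7 carry 2
  3×3+2 = 11 → write 3 carry 1
  0×3+1 = 1 → write 1
  6×3 = 18 → write 2 carry 2
  5×3+2 = 17 → write 1 carry 2
  7×3+2 = 23 → write 7 carry 2
  6×3+2 = 20 → write 4 carry 2
  remaining carry: 2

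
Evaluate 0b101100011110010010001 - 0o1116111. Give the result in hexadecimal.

0b101100011110010010001 = 0x163C91 in hexadecimal.
0o1116111 = 0x49C49 in hexadecimal.
Subtract column by column in base 16:
  1-9 → 8 (borrow)
  9-4-1 → 4
  C-C → 0
  3-9 → A (borrow)
  6-4-1 → 1
  1-0 → 1

0x11A048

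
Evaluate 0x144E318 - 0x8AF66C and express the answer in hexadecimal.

0xB9ECAC

Subtract column by column in base 16:
  8-C → C (borrow)
  1-6-1 → A (borrow)
  3-6-1 → C (borrow)
  E-F-1 → E (borrow)
  4-A-1 → 9 (borrow)
  4-8-1 → B (borrow)
  1-0-1 → 0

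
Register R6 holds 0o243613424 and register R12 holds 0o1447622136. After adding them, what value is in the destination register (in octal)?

Add column by column in base 8, right to left:
  4+6 = 2 carry 1
  2+3+1 = 6
  4+1 = 5
  3+2 = 5
  1+2 = 3
  6+6 = 4 carry 1
  3+7+1 = 3 carry 1
  4+4+1 = 1 carry 1
  2+4+1 = 7
  0+1 = 1

0o1713435562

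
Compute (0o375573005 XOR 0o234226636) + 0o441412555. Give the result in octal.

0o603370410

First 0o375573005 XOR 0o234226636 = 0o141755633.
Add column by column in base 8, right to left:
  3+5 = 0 carry 1
  3+5+1 = 1 carry 1
  6+5+1 = 4 carry 1
  5+2+1 = 0 carry 1
  5+1+1 = 7
  7+4 = 3 carry 1
  1+1+1 = 3
  4+4 = 0 carry 1
  1+4+1 = 6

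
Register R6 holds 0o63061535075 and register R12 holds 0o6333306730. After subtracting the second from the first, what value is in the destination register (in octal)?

Subtract column by column in base 8:
  5-0 → 5
  7-3 → 4
  0-7 → 1 (borrow)
  5-6-1 → 6 (borrow)
  3-0-1 → 2
  5-3 → 2
  1-3 → 6 (borrow)
  6-3-1 → 2
  0-3 → 5 (borrow)
  3-6-1 → 4 (borrow)
  6-0-1 → 5

0o54526226145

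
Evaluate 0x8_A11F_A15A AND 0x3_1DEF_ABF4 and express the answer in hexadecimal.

AND each hex digit independently (no carries):
  8&3=0, A&1=0, 1&D=1, 1&E=0, F&F=F, A&A=A, 1&B=1, 5&F=5, A&4=0

0x0010FA150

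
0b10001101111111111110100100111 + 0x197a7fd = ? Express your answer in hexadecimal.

0x1357a524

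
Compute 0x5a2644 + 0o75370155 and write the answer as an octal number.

0x5a2644 = 0o26423104 in octal.
Add column by column in base 8, right to left:
  4+5 = 1 carry 1
  0+5+1 = 6
  1+1 = 2
  3+0 = 3
  2+7 = 1 carry 1
  4+3+1 = 0 carry 1
  6+5+1 = 4 carry 1
  2+7+1 = 2 carry 1
  final carry 1

0o124013261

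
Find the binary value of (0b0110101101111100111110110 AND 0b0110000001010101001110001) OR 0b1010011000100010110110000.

0b0110101101111100111110110 AND 0b0110000001010101001110001 = 0b0110000001010100001110000.
Then OR with 0b1010011000100010110110000.

0b1110011001110110111110000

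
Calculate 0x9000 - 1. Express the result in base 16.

0x8fff

The trailing 3 digits are 0, so subtracting 1 borrows through: they become F and the next digit up decrements.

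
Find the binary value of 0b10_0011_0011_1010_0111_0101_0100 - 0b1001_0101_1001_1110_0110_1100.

Subtract column by column in base 2:
  0-0 → 0
  0-0 → 0
  1-1 → 0
  0-1 → 1 (borrow)
  1-0-1 → 0
  0-1 → 1 (borrow)
  1-1-1 → 1 (borrow)
  0-0-1 → 1 (borrow)
  1-0-1 → 0
  1-1 → 0
  1-1 → 0
  0-1 → 1 (borrow)
  0-1-1 → 0 (borrow)
  1-0-1 → 0
  0-0 → 0
  1-1 → 0
  1-1 → 0
  1-0 → 1
  0-1 → 1 (borrow)
  0-0-1 → 1 (borrow)
  1-1-1 → 1 (borrow)
  1-0-1 → 0
  0-0 → 0
  0-1 → 1 (borrow)
  0-0-1 → 1 (borrow)
  1-0-1 → 0

0b1100111100000100011101000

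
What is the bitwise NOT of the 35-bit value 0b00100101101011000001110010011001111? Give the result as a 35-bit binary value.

Invert each bit: 00100101101011000001110010011001111 → 11011010010100111110001101100110000.

0b11011010010100111110001101100110000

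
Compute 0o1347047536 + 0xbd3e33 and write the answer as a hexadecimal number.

0xc598d91

0o1347047536 = 0xb9c4f5e in hexadecimal.
Add column by column in base 16, right to left:
  e+3 = 1 carry 1
  5+3+1 = 9
  f+e = d carry 1
  4+3+1 = 8
  c+d = 9 carry 1
  9+b+1 = 5 carry 1
  b+0+1 = c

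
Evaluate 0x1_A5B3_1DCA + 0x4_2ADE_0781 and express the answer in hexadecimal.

0x5D091254B

Add column by column in base 16, right to left:
  A+1 = B
  C+8 = 4 carry 1
  D+7+1 = 5 carry 1
  1+0+1 = 2
  3+E = 1 carry 1
  B+D+1 = 9 carry 1
  5+A+1 = 0 carry 1
  A+2+1 = D
  1+4 = 5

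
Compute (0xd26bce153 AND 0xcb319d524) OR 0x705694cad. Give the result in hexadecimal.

0xd26bce153 AND 0xcb319d524 = 0xc2218c100.
Then OR with 0x705694cad.

0xf2779cdad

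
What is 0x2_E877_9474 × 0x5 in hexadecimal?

Multiply each base-16 digit by 5, carrying:
  4×5 = 20 → write 4 carry 1
  7×5+1 = 36 → write 4 carry 2
  4×5+2 = 22 → write 6 carry 1
  9×5+1 = 46 → write E carry 2
  7×5+2 = 37 → write 5 carry 2
  7×5+2 = 37 → write 5 carry 2
  8×5+2 = 42 → write A carry 2
  E×5+2 = 72 → write 8 carry 4
  2×5+4 = 14 → write E

0xE8A55E644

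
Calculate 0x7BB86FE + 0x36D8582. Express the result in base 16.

0xB290C80

Add column by column in base 16, right to left:
  E+2 = 0 carry 1
  F+8+1 = 8 carry 1
  6+5+1 = C
  8+8 = 0 carry 1
  B+D+1 = 9 carry 1
  B+6+1 = 2 carry 1
  7+3+1 = B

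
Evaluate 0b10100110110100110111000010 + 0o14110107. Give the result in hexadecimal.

0x2CBDE09

0b10100110110100110111000010 = 0x29B4DC2 in hexadecimal.
0o14110107 = 0x309047 in hexadecimal.
Add column by column in base 16, right to left:
  2+7 = 9
  C+4 = 0 carry 1
  D+0+1 = E
  4+9 = D
  B+0 = B
  9+3 = C
  2+0 = 2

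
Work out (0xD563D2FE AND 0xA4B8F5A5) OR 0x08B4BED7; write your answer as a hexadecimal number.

0xD563D2FE AND 0xA4B8F5A5 = 0x8420D0A4.
Then OR with 0x08B4BED7.

0x8CB4FEF7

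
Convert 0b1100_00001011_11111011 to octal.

0o3005773

Group the bits in threes: 011 000 000 101 111 111 011 → 3005773.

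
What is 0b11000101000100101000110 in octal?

0o30504506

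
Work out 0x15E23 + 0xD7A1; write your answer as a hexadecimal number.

0x235C4

Add column by column in base 16, right to left:
  3+1 = 4
  2+A = C
  E+7 = 5 carry 1
  5+D+1 = 3 carry 1
  1+0+1 = 2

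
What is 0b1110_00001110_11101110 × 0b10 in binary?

Multiply each base-2 digit by 2, carrying:
  0×2 = 0 → write 0
  1×2 = 2 → write 0 carry 1
  1×2+1 = 3 → write 1 carry 1
  1×2+1 = 3 → write 1 carry 1
  0×2+1 = 1 → write 1
  1×2 = 2 → write 0 carry 1
  1×2+1 = 3 → write 1 carry 1
  1×2+1 = 3 → write 1 carry 1
  0×2+1 = 1 → write 1
  1×2 = 2 → write 0 carry 1
  1×2+1 = 3 → write 1 carry 1
  1×2+1 = 3 → write 1 carry 1
  0×2+1 = 1 → write 1
  0×2 = 0 → write 0
  0×2 = 0 → write 0
  0×2 = 0 → write 0
  0×2 = 0 → write 0
  1×2 = 2 → write 0 carry 1
  1×2+1 = 3 → write 1 carry 1
  1×2+1 = 3 → write 1 carry 1
  remaining carry: 1

0b111000001110111011100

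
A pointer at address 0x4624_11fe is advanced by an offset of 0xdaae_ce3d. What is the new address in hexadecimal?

0x120d2e03b

Add column by column in base 16, right to left:
  e+d = b carry 1
  f+3+1 = 3 carry 1
  1+e+1 = 0 carry 1
  1+c+1 = e
  4+e = 2 carry 1
  2+a+1 = d
  6+a = 0 carry 1
  4+d+1 = 2 carry 1
  final carry 1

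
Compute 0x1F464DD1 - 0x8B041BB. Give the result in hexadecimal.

0x16960C16

Subtract column by column in base 16:
  1-B → 6 (borrow)
  D-B-1 → 1
  D-1 → C
  4-4 → 0
  6-0 → 6
  4-B → 9 (borrow)
  F-8-1 → 6
  1-0 → 1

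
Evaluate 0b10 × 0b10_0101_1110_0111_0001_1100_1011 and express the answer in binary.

0b100101111001110001110010110

Multiply each base-2 digit by 2, carrying:
  1×2 = 2 → write 0 carry 1
  1×2+1 = 3 → write 1 carry 1
  0×2+1 = 1 → write 1
  1×2 = 2 → write 0 carry 1
  0×2+1 = 1 → write 1
  0×2 = 0 → write 0
  1×2 = 2 → write 0 carry 1
  1×2+1 = 3 → write 1 carry 1
  1×2+1 = 3 → write 1 carry 1
  0×2+1 = 1 → write 1
  0×2 = 0 → write 0
  0×2 = 0 → write 0
  1×2 = 2 → write 0 carry 1
  1×2+1 = 3 → write 1 carry 1
  1×2+1 = 3 → write 1 carry 1
  0×2+1 = 1 → write 1
  0×2 = 0 → write 0
  1×2 = 2 → write 0 carry 1
  1×2+1 = 3 → write 1 carry 1
  1×2+1 = 3 → write 1 carry 1
  1×2+1 = 3 → write 1 carry 1
  0×2+1 = 1 → write 1
  1×2 = 2 → write 0 carry 1
  0×2+1 = 1 → write 1
  0×2 = 0 → write 0
  1×2 = 2 → write 0 carry 1
  remaining carry: 1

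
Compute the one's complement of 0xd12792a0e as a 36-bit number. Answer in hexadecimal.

Each hex digit d becomes f−d:
  d→2, 1→e, 2→d, 7→8, 9→6, 2→d, a→5, 0→f, e→1

0x2ed86d5f1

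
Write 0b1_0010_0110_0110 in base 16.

0x1266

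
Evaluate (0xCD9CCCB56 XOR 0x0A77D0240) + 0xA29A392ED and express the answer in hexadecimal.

First 0xCD9CCCB56 XOR 0x0A77D0240 = 0xC7EB1C916.
Add column by column in base 16, right to left:
  6+D = 3 carry 1
  1+E+1 = 0 carry 1
  9+2+1 = C
  C+9 = 5 carry 1
  1+3+1 = 5
  B+A = 5 carry 1
  E+9+1 = 8 carry 1
  7+2+1 = A
  C+A = 6 carry 1
  final carry 1

0x16A8555C03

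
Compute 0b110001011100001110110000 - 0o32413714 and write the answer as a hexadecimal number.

0x5babe4

0b110001011100001110110000 = 0xc5c3b0 in hexadecimal.
0o32413714 = 0x6a17cc in hexadecimal.
Subtract column by column in base 16:
  0-c → 4 (borrow)
  b-c-1 → e (borrow)
  3-7-1 → b (borrow)
  c-1-1 → a
  5-a → b (borrow)
  c-6-1 → 5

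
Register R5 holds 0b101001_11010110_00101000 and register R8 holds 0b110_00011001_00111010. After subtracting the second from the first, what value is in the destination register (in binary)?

Subtract column by column in base 2:
  0-0 → 0
  0-1 → 1 (borrow)
  0-0-1 → 1 (borrow)
  1-1-1 → 1 (borrow)
  0-1-1 → 0 (borrow)
  1-1-1 → 1 (borrow)
  0-0-1 → 1 (borrow)
  0-0-1 → 1 (borrow)
  0-1-1 → 0 (borrow)
  1-0-1 → 0
  1-0 → 1
  0-1 → 1 (borrow)
  1-1-1 → 1 (borrow)
  0-0-1 → 1 (borrow)
  1-0-1 → 0
  1-0 → 1
  1-0 → 1
  0-1 → 1 (borrow)
  0-1-1 → 0 (borrow)
  1-0-1 → 0
  0-0 → 0
  1-0 → 1

0b1000111011110011101110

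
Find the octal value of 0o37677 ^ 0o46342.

0o71535

XOR each oct digit independently (no carries):
  3^4=7, 7^6=1, 6^3=5, 7^4=3, 7^2=5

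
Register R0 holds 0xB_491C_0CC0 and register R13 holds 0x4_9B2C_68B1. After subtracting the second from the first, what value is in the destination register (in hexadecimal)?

0x6ADEFA40F

Subtract column by column in base 16:
  0-1 → F (borrow)
  C-B-1 → 0
  C-8 → 4
  0-6 → A (borrow)
  C-C-1 → F (borrow)
  1-2-1 → E (borrow)
  9-B-1 → D (borrow)
  4-9-1 → A (borrow)
  B-4-1 → 6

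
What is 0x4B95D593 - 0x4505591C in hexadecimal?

0x6907C77

Subtract column by column in base 16:
  3-C → 7 (borrow)
  9-1-1 → 7
  5-9 → C (borrow)
  D-5-1 → 7
  5-5 → 0
  9-0 → 9
  B-5 → 6
  4-4 → 0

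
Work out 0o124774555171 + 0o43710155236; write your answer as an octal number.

Add column by column in base 8, right to left:
  1+6 = 7
  7+3 = 2 carry 1
  1+2+1 = 4
  5+5 = 2 carry 1
  5+5+1 = 3 carry 1
  5+1+1 = 7
  4+0 = 4
  7+1 = 0 carry 1
  7+7+1 = 7 carry 1
  4+3+1 = 0 carry 1
  2+4+1 = 7
  1+0 = 1

0o170704732427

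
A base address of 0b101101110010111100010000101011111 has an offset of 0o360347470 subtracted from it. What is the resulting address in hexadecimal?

0x16A9C5227

0b101101110010111100010000101011111 = 0x16E5E215F in hexadecimal.
0o360347470 = 0x3C1CF38 in hexadecimal.
Subtract column by column in base 16:
  F-8 → 7
  5-3 → 2
  1-F → 2 (borrow)
  2-C-1 → 5 (borrow)
  E-1-1 → C
  5-C → 9 (borrow)
  E-3-1 → A
  6-0 → 6
  1-0 → 1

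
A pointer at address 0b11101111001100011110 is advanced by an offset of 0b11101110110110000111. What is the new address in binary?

0b111011110000010100101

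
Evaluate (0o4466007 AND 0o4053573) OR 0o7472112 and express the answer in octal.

0o7472113

0o4466007 AND 0o4053573 = 0o4042003.
Then OR with 0o7472112.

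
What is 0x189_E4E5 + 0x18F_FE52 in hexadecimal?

0x319E337

Add column by column in base 16, right to left:
  5+2 = 7
  E+5 = 3 carry 1
  4+E+1 = 3 carry 1
  E+F+1 = E carry 1
  9+F+1 = 9 carry 1
  8+8+1 = 1 carry 1
  1+1+1 = 3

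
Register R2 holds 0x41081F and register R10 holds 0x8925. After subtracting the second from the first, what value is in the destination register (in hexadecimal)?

0x407EFA

Subtract column by column in base 16:
  F-5 → A
  1-2 → F (borrow)
  8-9-1 → E (borrow)
  0-8-1 → 7 (borrow)
  1-0-1 → 0
  4-0 → 4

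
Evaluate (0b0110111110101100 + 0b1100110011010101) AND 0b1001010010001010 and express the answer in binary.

0b1010010000000

Add column by column in base 2, right to left:
  0+1 = 1
  0+0 = 0
  1+1 = 0 carry 1
  1+0+1 = 0 carry 1
  0+1+1 = 0 carry 1
  1+0+1 = 0 carry 1
  0+1+1 = 0 carry 1
  1+1+1 = 1 carry 1
  1+0+1 = 0 carry 1
  1+0+1 = 0 carry 1
  1+1+1 = 1 carry 1
  1+1+1 = 1 carry 1
  0+0+1 = 1
  1+0 = 1
  1+1 = 0 carry 1
  0+1+1 = 0 carry 1
  final carry 1
Sum = 0b10011110010000001; now AND with 0b1001010010001010:
  10011110010000001
& 01001010010001010
= 00001010010000000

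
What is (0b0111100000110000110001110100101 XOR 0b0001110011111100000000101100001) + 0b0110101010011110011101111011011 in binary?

0b1100111101101011001111010011111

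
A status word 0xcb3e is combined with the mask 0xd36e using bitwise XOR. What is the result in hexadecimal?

0x1850

XOR each hex digit independently (no carries):
  c^d=1, b^3=8, 3^6=5, e^e=0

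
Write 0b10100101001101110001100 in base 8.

0o24515614

Group the bits in threes: 010 100 101 001 101 110 001 100 → 24515614.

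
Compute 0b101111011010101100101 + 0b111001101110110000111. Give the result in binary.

Add column by column in base 2, right to left:
  1+1 = 0 carry 1
  0+1+1 = 0 carry 1
  1+1+1 = 1 carry 1
  0+0+1 = 1
  0+0 = 0
  1+0 = 1
  1+0 = 1
  0+1 = 1
  1+1 = 0 carry 1
  0+0+1 = 1
  1+1 = 0 carry 1
  0+1+1 = 0 carry 1
  1+1+1 = 1 carry 1
  1+0+1 = 0 carry 1
  0+1+1 = 0 carry 1
  1+1+1 = 1 carry 1
  1+0+1 = 0 carry 1
  1+0+1 = 0 carry 1
  1+1+1 = 1 carry 1
  0+1+1 = 0 carry 1
  1+1+1 = 1 carry 1
  final carry 1

0b1101001001001011101100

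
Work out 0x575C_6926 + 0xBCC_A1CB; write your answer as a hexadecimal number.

Add column by column in base 16, right to left:
  6+B = 1 carry 1
  2+C+1 = F
  9+1 = A
  6+A = 0 carry 1
  C+C+1 = 9 carry 1
  5+C+1 = 2 carry 1
  7+B+1 = 3 carry 1
  5+0+1 = 6

0x63290AF1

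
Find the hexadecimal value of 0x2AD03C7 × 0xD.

0x22C9311B

Multiply each base-16 digit by 13, carrying:
  7×13 = 91 → write B carry 5
  C×13+5 = 161 → write 1 carry 10
  3×13+10 = 49 → write 1 carry 3
  0×13+3 = 3 → write 3
  D×13 = 169 → write 9 carry 10
  A×13+10 = 140 → write C carry 8
  2×13+8 = 34 → write 2 carry 2
  remaining carry: 2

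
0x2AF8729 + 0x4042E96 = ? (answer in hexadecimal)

Add column by column in base 16, right to left:
  9+6 = F
  2+9 = B
  7+E = 5 carry 1
  8+2+1 = B
  F+4 = 3 carry 1
  A+0+1 = B
  2+4 = 6

0x6B3B5BF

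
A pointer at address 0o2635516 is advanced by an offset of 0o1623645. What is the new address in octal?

0o4461363

Add column by column in base 8, right to left:
  6+5 = 3 carry 1
  1+4+1 = 6
  5+6 = 3 carry 1
  5+3+1 = 1 carry 1
  3+2+1 = 6
  6+6 = 4 carry 1
  2+1+1 = 4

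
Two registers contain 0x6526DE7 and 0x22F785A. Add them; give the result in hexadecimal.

0x881E641

Add column by column in base 16, right to left:
  7+A = 1 carry 1
  E+5+1 = 4 carry 1
  D+8+1 = 6 carry 1
  6+7+1 = E
  2+F = 1 carry 1
  5+2+1 = 8
  6+2 = 8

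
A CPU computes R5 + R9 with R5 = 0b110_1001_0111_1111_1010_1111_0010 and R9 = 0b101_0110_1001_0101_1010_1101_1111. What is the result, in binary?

0b1100000000010101010111010001

Add column by column in base 2, right to left:
  0+1 = 1
  1+1 = 0 carry 1
  0+1+1 = 0 carry 1
  0+1+1 = 0 carry 1
  1+1+1 = 1 carry 1
  1+0+1 = 0 carry 1
  1+1+1 = 1 carry 1
  1+1+1 = 1 carry 1
  0+0+1 = 1
  1+1 = 0 carry 1
  0+0+1 = 1
  1+1 = 0 carry 1
  1+1+1 = 1 carry 1
  1+0+1 = 0 carry 1
  1+1+1 = 1 carry 1
  1+0+1 = 0 carry 1
  1+1+1 = 1 carry 1
  1+0+1 = 0 carry 1
  1+0+1 = 0 carry 1
  0+1+1 = 0 carry 1
  1+0+1 = 0 carry 1
  0+1+1 = 0 carry 1
  0+1+1 = 0 carry 1
  1+0+1 = 0 carry 1
  0+1+1 = 0 carry 1
  1+0+1 = 0 carry 1
  1+1+1 = 1 carry 1
  final carry 1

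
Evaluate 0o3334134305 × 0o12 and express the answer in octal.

0o42231633662

Multiply each base-8 digit by 10, carrying:
  5×10 = 50 → write 2 carry 6
  0×10+6 = 6 → write 6
  3×10 = 30 → write 6 carry 3
  4×10+3 = 43 → write 3 carry 5
  3×10+5 = 35 → write 3 carry 4
  1×10+4 = 14 → write 6 carry 1
  4×10+1 = 41 → write 1 carry 5
  3×10+5 = 35 → write 3 carry 4
  3×10+4 = 34 → write 2 carry 4
  3×10+4 = 34 → write 2 carry 4
  remaining carry: 4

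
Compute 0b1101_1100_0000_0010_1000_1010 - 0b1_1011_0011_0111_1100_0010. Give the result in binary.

0b110000001100101011001000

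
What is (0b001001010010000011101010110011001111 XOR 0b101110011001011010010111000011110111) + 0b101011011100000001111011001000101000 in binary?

0b1010010100111011011111000111001100000

First 0b001001010010000011101010110011001111 XOR 0b101110011001011010010111000011110111 = 0b100111001011011001111101110000111000.
Add column by column in base 2, right to left:
  0+0 = 0
  0+0 = 0
  0+0 = 0
  1+1 = 0 carry 1
  1+0+1 = 0 carry 1
  1+1+1 = 1 carry 1
  0+0+1 = 1
  0+0 = 0
  0+0 = 0
  0+1 = 1
  1+0 = 1
  1+0 = 1
  1+1 = 0 carry 1
  0+1+1 = 0 carry 1
  1+0+1 = 0 carry 1
  1+1+1 = 1 carry 1
  1+1+1 = 1 carry 1
  1+1+1 = 1 carry 1
  1+1+1 = 1 carry 1
  0+0+1 = 1
  0+0 = 0
  1+0 = 1
  1+0 = 1
  0+0 = 0
  1+0 = 1
  1+0 = 1
  0+1 = 1
  1+1 = 0 carry 1
  0+1+1 = 0 carry 1
  0+0+1 = 1
  1+1 = 0 carry 1
  1+1+1 = 1 carry 1
  1+0+1 = 0 carry 1
  0+1+1 = 0 carry 1
  0+0+1 = 1
  1+1 = 0 carry 1
  final carry 1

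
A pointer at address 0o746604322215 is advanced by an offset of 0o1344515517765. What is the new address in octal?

Add column by column in base 8, right to left:
  5+5 = 2 carry 1
  1+6+1 = 0 carry 1
  2+7+1 = 2 carry 1
  2+7+1 = 2 carry 1
  2+1+1 = 4
  3+5 = 0 carry 1
  4+5+1 = 2 carry 1
  0+1+1 = 2
  6+5 = 3 carry 1
  6+4+1 = 3 carry 1
  4+4+1 = 1 carry 1
  7+3+1 = 3 carry 1
  0+1+1 = 2

0o2313322042202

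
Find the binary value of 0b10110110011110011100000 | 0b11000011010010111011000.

OR bit by bit (1 where either bit is 1):
  10110110011110011100000
| 11000011010010111011000
= 11110111011110111111000

0b11110111011110111111000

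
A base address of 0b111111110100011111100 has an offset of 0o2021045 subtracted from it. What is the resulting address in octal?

0o5743327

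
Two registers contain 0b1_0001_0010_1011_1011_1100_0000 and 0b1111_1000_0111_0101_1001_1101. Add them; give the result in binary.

Add column by column in base 2, right to left:
  0+1 = 1
  0+0 = 0
  0+1 = 1
  0+1 = 1
  0+1 = 1
  0+0 = 0
  1+0 = 1
  1+1 = 0 carry 1
  1+1+1 = 1 carry 1
  1+0+1 = 0 carry 1
  0+1+1 = 0 carry 1
  1+0+1 = 0 carry 1
  1+1+1 = 1 carry 1
  1+1+1 = 1 carry 1
  0+1+1 = 0 carry 1
  1+0+1 = 0 carry 1
  0+0+1 = 1
  1+0 = 1
  0+0 = 0
  0+1 = 1
  1+1 = 0 carry 1
  0+1+1 = 0 carry 1
  0+1+1 = 0 carry 1
  0+1+1 = 0 carry 1
  1+0+1 = 0 carry 1
  final carry 1

0b10000010110011000101011101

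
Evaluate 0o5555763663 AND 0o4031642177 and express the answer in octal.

0o4011642063

AND each oct digit independently (no carries):
  5&4=4, 5&0=0, 5&3=1, 5&1=1, 7&6=6, 6&4=4, 3&2=2, 6&1=0, 6&7=6, 3&7=3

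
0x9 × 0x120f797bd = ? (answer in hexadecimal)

Multiply each base-16 digit by 9, carrying:
  d×9 = 117 → write 5 carry 7
  b×9+7 = 106 → write a carry 6
  7×9+6 = 69 → write 5 carry 4
  9×9+4 = 85 → write 5 carry 5
  7×9+5 = 68 → write 4 carry 4
  f×9+4 = 139 → write b carry 8
  0×9+8 = 8 → write 8
  2×9 = 18 → write 2 carry 1
  1×9+1 = 10 → write a

0xa28b455a5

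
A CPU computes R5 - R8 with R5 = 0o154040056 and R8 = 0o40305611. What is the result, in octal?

0o113532245

Subtract column by column in base 8:
  6-1 → 5
  5-1 → 4
  0-6 → 2 (borrow)
  0-5-1 → 2 (borrow)
  4-0-1 → 3
  0-3 → 5 (borrow)
  4-0-1 → 3
  5-4 → 1
  1-0 → 1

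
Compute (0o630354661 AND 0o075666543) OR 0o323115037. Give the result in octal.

0o333355477

0o630354661 AND 0o075666543 = 0o030244441.
Then OR with 0o323115037.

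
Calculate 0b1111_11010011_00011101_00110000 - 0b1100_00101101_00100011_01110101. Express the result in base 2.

0b11101001011111100110111011

Subtract column by column in base 2:
  0-1 → 1 (borrow)
  0-0-1 → 1 (borrow)
  0-1-1 → 0 (borrow)
  0-0-1 → 1 (borrow)
  1-1-1 → 1 (borrow)
  1-1-1 → 1 (borrow)
  0-1-1 → 0 (borrow)
  0-0-1 → 1 (borrow)
  1-1-1 → 1 (borrow)
  0-1-1 → 0 (borrow)
  1-0-1 → 0
  1-0 → 1
  1-0 → 1
  0-1 → 1 (borrow)
  0-0-1 → 1 (borrow)
  0-0-1 → 1 (borrow)
  1-1-1 → 1 (borrow)
  1-0-1 → 0
  0-1 → 1 (borrow)
  0-1-1 → 0 (borrow)
  1-0-1 → 0
  0-1 → 1 (borrow)
  1-0-1 → 0
  1-0 → 1
  1-0 → 1
  1-0 → 1
  1-1 → 0
  1-1 → 0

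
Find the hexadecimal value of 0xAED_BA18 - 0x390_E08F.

Subtract column by column in base 16:
  8-F → 9 (borrow)
  1-8-1 → 8 (borrow)
  A-0-1 → 9
  B-E → D (borrow)
  D-0-1 → C
  E-9 → 5
  A-3 → 7

0x75CD989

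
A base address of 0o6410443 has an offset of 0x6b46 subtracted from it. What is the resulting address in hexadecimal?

0o6410443 = 0x1a1123 in hexadecimal.
Subtract column by column in base 16:
  3-6 → d (borrow)
  2-4-1 → d (borrow)
  1-b-1 → 5 (borrow)
  1-6-1 → a (borrow)
  a-0-1 → 9
  1-0 → 1

0x19a5dd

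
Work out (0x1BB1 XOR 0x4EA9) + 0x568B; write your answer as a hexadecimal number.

0xABA3

First 0x1BB1 XOR 0x4EA9 = 0x5518.
Add column by column in base 16, right to left:
  8+B = 3 carry 1
  1+8+1 = A
  5+6 = B
  5+5 = A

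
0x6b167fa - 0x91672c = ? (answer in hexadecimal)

Subtract column by column in base 16:
  a-c → e (borrow)
  f-2-1 → c
  7-7 → 0
  6-6 → 0
  1-1 → 0
  b-9 → 2
  6-0 → 6

0x62000ce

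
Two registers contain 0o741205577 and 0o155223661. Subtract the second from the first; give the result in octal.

0o563761716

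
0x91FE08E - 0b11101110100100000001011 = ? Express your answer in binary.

0b1000101010001001100010000011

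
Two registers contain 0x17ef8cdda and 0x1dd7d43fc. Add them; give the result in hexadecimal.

0x35c7611d6

Add column by column in base 16, right to left:
  a+c = 6 carry 1
  d+f+1 = d carry 1
  d+3+1 = 1 carry 1
  c+4+1 = 1 carry 1
  8+d+1 = 6 carry 1
  f+7+1 = 7 carry 1
  e+d+1 = c carry 1
  7+d+1 = 5 carry 1
  1+1+1 = 3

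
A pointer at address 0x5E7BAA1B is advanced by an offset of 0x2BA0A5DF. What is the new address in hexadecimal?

0x8A1C4FFA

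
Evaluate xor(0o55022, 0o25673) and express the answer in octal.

0o70651

XOR each oct digit independently (no carries):
  5^2=7, 5^5=0, 0^6=6, 2^7=5, 2^3=1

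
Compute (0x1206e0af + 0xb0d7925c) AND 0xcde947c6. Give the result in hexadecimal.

0xc0c84302

Add column by column in base 16, right to left:
  f+c = b carry 1
  a+5+1 = 0 carry 1
  0+2+1 = 3
  e+9 = 7 carry 1
  6+7+1 = e
  0+d = d
  2+0 = 2
  1+b = c
Sum = 0xc2de730b; now AND with 0xcde947c6:
  c&c=c, 2&d=0, d&e=c, e&9=8, 7&4=4, 3&7=3, 0&c=0, b&6=2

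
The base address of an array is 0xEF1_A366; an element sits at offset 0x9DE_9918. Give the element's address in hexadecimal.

Add column by column in base 16, right to left:
  6+8 = E
  6+1 = 7
  3+9 = C
  A+9 = 3 carry 1
  1+E+1 = 0 carry 1
  F+D+1 = D carry 1
  E+9+1 = 8 carry 1
  final carry 1

0x18D03C7E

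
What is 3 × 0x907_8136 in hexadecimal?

0x1B1683A2

Multiply each base-16 digit by 3, carrying:
  6×3 = 18 → write 2 carry 1
  3×3+1 = 10 → write A
  1×3 = 3 → write 3
  8×3 = 24 → write 8 carry 1
  7×3+1 = 22 → write 6 carry 1
  0×3+1 = 1 → write 1
  9×3 = 27 → write B carry 1
  remaining carry: 1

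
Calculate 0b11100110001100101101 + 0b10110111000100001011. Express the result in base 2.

0b110011101010000111000

Add column by column in base 2, right to left:
  1+1 = 0 carry 1
  0+1+1 = 0 carry 1
  1+0+1 = 0 carry 1
  1+1+1 = 1 carry 1
  0+0+1 = 1
  1+0 = 1
  0+0 = 0
  0+0 = 0
  1+1 = 0 carry 1
  1+0+1 = 0 carry 1
  0+0+1 = 1
  0+0 = 0
  0+1 = 1
  1+1 = 0 carry 1
  1+1+1 = 1 carry 1
  0+0+1 = 1
  0+1 = 1
  1+1 = 0 carry 1
  1+0+1 = 0 carry 1
  1+1+1 = 1 carry 1
  final carry 1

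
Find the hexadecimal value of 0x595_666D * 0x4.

0x165599B4

Multiply each base-16 digit by 4, carrying:
  D×4 = 52 → write 4 carry 3
  6×4+3 = 27 → write B carry 1
  6×4+1 = 25 → write 9 carry 1
  6×4+1 = 25 → write 9 carry 1
  5×4+1 = 21 → write 5 carry 1
  9×4+1 = 37 → write 5 carry 2
  5×4+2 = 22 → write 6 carry 1
  remaining carry: 1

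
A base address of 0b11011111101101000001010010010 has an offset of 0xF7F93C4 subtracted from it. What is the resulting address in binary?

0b1100011101101110111011001110

0xF7F93C4 = 0b1111011111111001001111000100 in binary.
Subtract column by column in base 2:
  0-0 → 0
  1-0 → 1
  0-1 → 1 (borrow)
  0-0-1 → 1 (borrow)
  1-0-1 → 0
  0-0 → 0
  0-1 → 1 (borrow)
  1-1-1 → 1 (borrow)
  0-1-1 → 0 (borrow)
  1-1-1 → 1 (borrow)
  0-0-1 → 1 (borrow)
  0-0-1 → 1 (borrow)
  0-1-1 → 0 (borrow)
  0-0-1 → 1 (borrow)
  0-0-1 → 1 (borrow)
  1-1-1 → 1 (borrow)
  0-1-1 → 0 (borrow)
  1-1-1 → 1 (borrow)
  1-1-1 → 1 (borrow)
  0-1-1 → 0 (borrow)
  1-1-1 → 1 (borrow)
  1-1-1 → 1 (borrow)
  1-1-1 → 1 (borrow)
  1-0-1 → 0
  1-1 → 0
  1-1 → 0
  0-1 → 1 (borrow)
  1-1-1 → 1 (borrow)
  1-0-1 → 0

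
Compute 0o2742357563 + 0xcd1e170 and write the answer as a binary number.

0b100100010110111100000011100011

0o2742357563 = 0b10111100010011101111101110011 in binary.
0xcd1e170 = 0b1100110100011110000101110000 in binary.
Add column by column in base 2, right to left:
  1+0 = 1
  1+0 = 1
  0+0 = 0
  0+0 = 0
  1+1 = 0 carry 1
  1+1+1 = 1 carry 1
  1+1+1 = 1 carry 1
  0+0+1 = 1
  1+1 = 0 carry 1
  1+0+1 = 0 carry 1
  1+0+1 = 0 carry 1
  1+0+1 = 0 carry 1
  1+0+1 = 0 carry 1
  0+1+1 = 0 carry 1
  1+1+1 = 1 carry 1
  1+1+1 = 1 carry 1
  1+1+1 = 1 carry 1
  0+0+1 = 1
  0+0 = 0
  1+0 = 1
  0+1 = 1
  0+0 = 0
  0+1 = 1
  1+1 = 0 carry 1
  1+0+1 = 0 carry 1
  1+0+1 = 0 carry 1
  1+1+1 = 1 carry 1
  0+1+1 = 0 carry 1
  1+0+1 = 0 carry 1
  final carry 1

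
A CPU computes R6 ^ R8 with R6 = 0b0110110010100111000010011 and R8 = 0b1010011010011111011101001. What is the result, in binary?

0b1100101000111000011111010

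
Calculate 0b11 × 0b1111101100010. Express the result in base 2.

0b101111000100110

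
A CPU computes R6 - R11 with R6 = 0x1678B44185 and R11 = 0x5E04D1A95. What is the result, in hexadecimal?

0x10986726F0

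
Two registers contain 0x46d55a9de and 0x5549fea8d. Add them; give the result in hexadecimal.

0x9c1f5946b

Add column by column in base 16, right to left:
  e+d = b carry 1
  d+8+1 = 6 carry 1
  9+a+1 = 4 carry 1
  a+e+1 = 9 carry 1
  5+f+1 = 5 carry 1
  5+9+1 = f
  d+4 = 1 carry 1
  6+5+1 = c
  4+5 = 9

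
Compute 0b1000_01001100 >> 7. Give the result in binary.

0b10000

Right shift by 7: drop the 7 least-significant bits.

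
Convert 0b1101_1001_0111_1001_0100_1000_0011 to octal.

0o1545712203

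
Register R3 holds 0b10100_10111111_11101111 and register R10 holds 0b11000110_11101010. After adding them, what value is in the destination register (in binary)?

Add column by column in base 2, right to left:
  1+0 = 1
  1+1 = 0 carry 1
  1+0+1 = 0 carry 1
  1+1+1 = 1 carry 1
  0+0+1 = 1
  1+1 = 0 carry 1
  1+1+1 = 1 carry 1
  1+1+1 = 1 carry 1
  1+0+1 = 0 carry 1
  1+1+1 = 1 carry 1
  1+1+1 = 1 carry 1
  1+0+1 = 0 carry 1
  1+0+1 = 0 carry 1
  1+0+1 = 0 carry 1
  0+1+1 = 0 carry 1
  1+1+1 = 1 carry 1
  0+0+1 = 1
  0+0 = 0
  1+0 = 1
  0+0 = 0
  1+0 = 1

0b101011000011011011001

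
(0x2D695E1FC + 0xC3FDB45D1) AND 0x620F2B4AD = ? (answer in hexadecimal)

0x60070248D

Add column by column in base 16, right to left:
  C+1 = D
  F+D = C carry 1
  1+5+1 = 7
  E+4 = 2 carry 1
  5+B+1 = 1 carry 1
  9+D+1 = 7 carry 1
  6+F+1 = 6 carry 1
  D+3+1 = 1 carry 1
  2+C+1 = F
Sum = 0xF167127CD; now AND with 0x620F2B4AD:
  F&6=6, 1&2=0, 6&0=0, 7&F=7, 1&2=0, 2&B=2, 7&4=4, C&A=8, D&D=D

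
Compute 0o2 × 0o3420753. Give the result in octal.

0o7041726

Multiply each base-8 digit by 2, carrying:
  3×2 = 6 → write 6
  5×2 = 10 → write 2 carry 1
  7×2+1 = 15 → write 7 carry 1
  0×2+1 = 1 → write 1
  2×2 = 4 → write 4
  4×2 = 8 → write 0 carry 1
  3×2+1 = 7 → write 7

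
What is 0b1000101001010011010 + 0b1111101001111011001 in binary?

0b11000010011001110011

Add column by column in base 2, right to left:
  0+1 = 1
  1+0 = 1
  0+0 = 0
  1+1 = 0 carry 1
  1+1+1 = 1 carry 1
  0+0+1 = 1
  0+1 = 1
  1+1 = 0 carry 1
  0+1+1 = 0 carry 1
  1+1+1 = 1 carry 1
  0+0+1 = 1
  0+0 = 0
  1+1 = 0 carry 1
  0+0+1 = 1
  1+1 = 0 carry 1
  0+1+1 = 0 carry 1
  0+1+1 = 0 carry 1
  0+1+1 = 0 carry 1
  1+1+1 = 1 carry 1
  final carry 1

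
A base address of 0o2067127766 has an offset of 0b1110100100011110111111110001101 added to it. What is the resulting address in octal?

0b1110100100011110111111110001101 = 0o16443677615 in octal.
Add column by column in base 8, right to left:
  6+5 = 3 carry 1
  6+1+1 = 0 carry 1
  7+6+1 = 6 carry 1
  7+7+1 = 7 carry 1
  2+7+1 = 2 carry 1
  1+6+1 = 0 carry 1
  7+3+1 = 3 carry 1
  6+4+1 = 3 carry 1
  0+4+1 = 5
  2+6 = 0 carry 1
  0+1+1 = 2

0o20533027603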